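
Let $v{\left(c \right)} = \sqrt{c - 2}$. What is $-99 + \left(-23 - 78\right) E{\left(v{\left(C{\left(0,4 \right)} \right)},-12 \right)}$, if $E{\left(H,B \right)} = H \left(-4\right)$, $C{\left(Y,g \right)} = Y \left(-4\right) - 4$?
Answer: $-99 + 404 i \sqrt{6} \approx -99.0 + 989.59 i$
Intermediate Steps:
$C{\left(Y,g \right)} = -4 - 4 Y$ ($C{\left(Y,g \right)} = - 4 Y - 4 = -4 - 4 Y$)
$v{\left(c \right)} = \sqrt{-2 + c}$
$E{\left(H,B \right)} = - 4 H$
$-99 + \left(-23 - 78\right) E{\left(v{\left(C{\left(0,4 \right)} \right)},-12 \right)} = -99 + \left(-23 - 78\right) \left(- 4 \sqrt{-2 - 4}\right) = -99 - 101 \left(- 4 \sqrt{-2 + \left(-4 + 0\right)}\right) = -99 - 101 \left(- 4 \sqrt{-2 - 4}\right) = -99 - 101 \left(- 4 \sqrt{-6}\right) = -99 - 101 \left(- 4 i \sqrt{6}\right) = -99 + 404 i \sqrt{6}$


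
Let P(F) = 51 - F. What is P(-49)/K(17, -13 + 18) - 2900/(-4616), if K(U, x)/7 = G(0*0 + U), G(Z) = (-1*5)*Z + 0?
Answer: 63195/137326 ≈ 0.46018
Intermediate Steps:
G(Z) = -5*Z (G(Z) = -5*Z + 0 = -5*Z)
K(U, x) = -35*U (K(U, x) = 7*(-5*(0*0 + U)) = 7*(-5*(0 + U)) = 7*(-5*U) = -35*U)
P(-49)/K(17, -13 + 18) - 2900/(-4616) = (51 - 1*(-49))/((-35*17)) - 2900/(-4616) = (51 + 49)/(-595) - 2900*(-1/4616) = 100*(-1/595) + 725/1154 = -20/119 + 725/1154 = 63195/137326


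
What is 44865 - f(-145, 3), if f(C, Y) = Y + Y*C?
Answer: 45297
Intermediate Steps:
f(C, Y) = Y + C*Y
44865 - f(-145, 3) = 44865 - 3*(1 - 145) = 44865 - 3*(-144) = 44865 - 1*(-432) = 44865 + 432 = 45297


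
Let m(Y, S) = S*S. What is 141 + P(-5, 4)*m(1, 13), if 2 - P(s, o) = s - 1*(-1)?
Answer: 1155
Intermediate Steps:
m(Y, S) = S²
P(s, o) = 1 - s (P(s, o) = 2 - (s - 1*(-1)) = 2 - (s + 1) = 2 - (1 + s) = 2 + (-1 - s) = 1 - s)
141 + P(-5, 4)*m(1, 13) = 141 + (1 - 1*(-5))*13² = 141 + (1 + 5)*169 = 141 + 6*169 = 141 + 1014 = 1155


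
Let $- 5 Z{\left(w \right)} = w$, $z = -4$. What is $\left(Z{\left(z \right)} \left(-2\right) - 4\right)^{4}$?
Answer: $\frac{614656}{625} \approx 983.45$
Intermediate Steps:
$Z{\left(w \right)} = - \frac{w}{5}$
$\left(Z{\left(z \right)} \left(-2\right) - 4\right)^{4} = \left(\left(- \frac{1}{5}\right) \left(-4\right) \left(-2\right) - 4\right)^{4} = \left(\frac{4}{5} \left(-2\right) - 4\right)^{4} = \left(- \frac{8}{5} - 4\right)^{4} = \left(- \frac{28}{5}\right)^{4} = \frac{614656}{625}$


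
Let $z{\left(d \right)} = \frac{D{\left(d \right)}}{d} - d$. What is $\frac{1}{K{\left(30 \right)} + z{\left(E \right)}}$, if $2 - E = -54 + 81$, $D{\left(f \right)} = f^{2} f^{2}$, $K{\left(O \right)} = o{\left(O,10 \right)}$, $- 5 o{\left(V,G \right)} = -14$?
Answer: $- \frac{5}{77986} \approx -6.4114 \cdot 10^{-5}$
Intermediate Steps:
$o{\left(V,G \right)} = \frac{14}{5}$ ($o{\left(V,G \right)} = \left(- \frac{1}{5}\right) \left(-14\right) = \frac{14}{5}$)
$K{\left(O \right)} = \frac{14}{5}$
$D{\left(f \right)} = f^{4}$
$E = -25$ ($E = 2 - \left(-54 + 81\right) = 2 - 27 = -25$)
$z{\left(d \right)} = d^{3} - d$ ($z{\left(d \right)} = \frac{d^{4}}{d} - d = d^{3} - d$)
$\frac{1}{K{\left(30 \right)} + z{\left(E \right)}} = \frac{1}{\frac{14}{5} + \left(\left(-25\right)^{3} - -25\right)} = \frac{1}{\frac{14}{5} + \left(-15625 + 25\right)} = \frac{1}{\frac{14}{5} - 15600} = \frac{1}{- \frac{77986}{5}} = - \frac{5}{77986}$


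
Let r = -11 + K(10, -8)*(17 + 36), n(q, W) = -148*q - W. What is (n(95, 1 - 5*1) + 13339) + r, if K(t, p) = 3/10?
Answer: -7121/10 ≈ -712.10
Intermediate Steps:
K(t, p) = 3/10 (K(t, p) = 3*(⅒) = 3/10)
n(q, W) = -W - 148*q
r = 49/10 (r = -11 + 3*(17 + 36)/10 = -11 + (3/10)*53 = -11 + 159/10 = 49/10 ≈ 4.9000)
(n(95, 1 - 5*1) + 13339) + r = ((-(1 - 5*1) - 148*95) + 13339) + 49/10 = ((-(1 - 5) - 14060) + 13339) + 49/10 = ((-1*(-4) - 14060) + 13339) + 49/10 = ((4 - 14060) + 13339) + 49/10 = (-14056 + 13339) + 49/10 = -717 + 49/10 = -7121/10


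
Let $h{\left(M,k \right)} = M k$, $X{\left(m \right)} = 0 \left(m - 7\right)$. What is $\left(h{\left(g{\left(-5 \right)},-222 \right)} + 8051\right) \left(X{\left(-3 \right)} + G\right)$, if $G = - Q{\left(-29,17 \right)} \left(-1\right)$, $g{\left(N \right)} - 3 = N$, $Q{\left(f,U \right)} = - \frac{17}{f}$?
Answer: $\frac{144415}{29} \approx 4979.8$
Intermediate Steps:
$g{\left(N \right)} = 3 + N$
$X{\left(m \right)} = 0$ ($X{\left(m \right)} = 0 \left(m - 7\right) = 0 \left(-7 + m\right) = 0$)
$G = \frac{17}{29}$ ($G = - - \frac{17}{-29} \left(-1\right) = - \left(-17\right) \left(- \frac{1}{29}\right) \left(-1\right) = - \frac{17 \left(-1\right)}{29} = \left(-1\right) \left(- \frac{17}{29}\right) = \frac{17}{29} \approx 0.58621$)
$\left(h{\left(g{\left(-5 \right)},-222 \right)} + 8051\right) \left(X{\left(-3 \right)} + G\right) = \left(\left(3 - 5\right) \left(-222\right) + 8051\right) \left(0 + \frac{17}{29}\right) = \left(\left(-2\right) \left(-222\right) + 8051\right) \frac{17}{29} = \left(444 + 8051\right) \frac{17}{29} = 8495 \cdot \frac{17}{29} = \frac{144415}{29}$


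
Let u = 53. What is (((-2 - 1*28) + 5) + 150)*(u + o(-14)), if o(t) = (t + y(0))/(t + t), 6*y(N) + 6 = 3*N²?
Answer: 187375/28 ≈ 6692.0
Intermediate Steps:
y(N) = -1 + N²/2 (y(N) = -1 + (3*N²)/6 = -1 + N²/2)
o(t) = (-1 + t)/(2*t) (o(t) = (t + (-1 + (½)*0²))/(t + t) = (t + (-1 + (½)*0))/((2*t)) = (t + (-1 + 0))*(1/(2*t)) = (t - 1)*(1/(2*t)) = (-1 + t)*(1/(2*t)) = (-1 + t)/(2*t))
(((-2 - 1*28) + 5) + 150)*(u + o(-14)) = (((-2 - 1*28) + 5) + 150)*(53 + (½)*(-1 - 14)/(-14)) = (((-2 - 28) + 5) + 150)*(53 + (½)*(-1/14)*(-15)) = ((-30 + 5) + 150)*(53 + 15/28) = (-25 + 150)*(1499/28) = 125*(1499/28) = 187375/28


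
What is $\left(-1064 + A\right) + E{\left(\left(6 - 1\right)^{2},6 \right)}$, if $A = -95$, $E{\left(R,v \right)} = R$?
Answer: $-1134$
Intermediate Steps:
$\left(-1064 + A\right) + E{\left(\left(6 - 1\right)^{2},6 \right)} = \left(-1064 - 95\right) + \left(6 - 1\right)^{2} = -1159 + 5^{2} = -1159 + 25 = -1134$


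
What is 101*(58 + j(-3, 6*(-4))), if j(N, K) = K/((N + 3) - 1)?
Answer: 8282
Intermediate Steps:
j(N, K) = K/(2 + N) (j(N, K) = K/((3 + N) - 1) = K/(2 + N))
101*(58 + j(-3, 6*(-4))) = 101*(58 + (6*(-4))/(2 - 3)) = 101*(58 - 24/(-1)) = 101*(58 - 24*(-1)) = 101*(58 + 24) = 101*82 = 8282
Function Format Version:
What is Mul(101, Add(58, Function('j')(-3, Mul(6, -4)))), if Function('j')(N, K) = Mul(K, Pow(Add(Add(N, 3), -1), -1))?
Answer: 8282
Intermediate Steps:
Function('j')(N, K) = Mul(K, Pow(Add(2, N), -1)) (Function('j')(N, K) = Mul(K, Pow(Add(Add(3, N), -1), -1)) = Mul(K, Pow(Add(2, N), -1)))
Mul(101, Add(58, Function('j')(-3, Mul(6, -4)))) = Mul(101, Add(58, Mul(Mul(6, -4), Pow(Add(2, -3), -1)))) = Mul(101, Add(58, Mul(-24, Pow(-1, -1)))) = Mul(101, Add(58, Mul(-24, -1))) = Mul(101, Add(58, 24)) = Mul(101, 82) = 8282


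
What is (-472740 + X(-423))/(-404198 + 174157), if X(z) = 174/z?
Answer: 66656398/32435781 ≈ 2.0550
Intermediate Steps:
(-472740 + X(-423))/(-404198 + 174157) = (-472740 + 174/(-423))/(-404198 + 174157) = (-472740 + 174*(-1/423))/(-230041) = (-472740 - 58/141)*(-1/230041) = -66656398/141*(-1/230041) = 66656398/32435781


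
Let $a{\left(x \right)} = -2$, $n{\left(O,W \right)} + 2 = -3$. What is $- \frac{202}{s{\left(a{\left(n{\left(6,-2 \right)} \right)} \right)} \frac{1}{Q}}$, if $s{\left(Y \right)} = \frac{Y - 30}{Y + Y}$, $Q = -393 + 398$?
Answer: $- \frac{505}{4} \approx -126.25$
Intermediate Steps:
$n{\left(O,W \right)} = -5$ ($n{\left(O,W \right)} = -2 - 3 = -5$)
$Q = 5$
$s{\left(Y \right)} = \frac{-30 + Y}{2 Y}$
$- \frac{202}{s{\left(a{\left(n{\left(6,-2 \right)} \right)} \right)} \frac{1}{Q}} = - \frac{202}{\frac{-30 - 2}{2 \left(-2\right)} \frac{1}{5}} = - \frac{202}{\frac{1}{2} \left(- \frac{1}{2}\right) \left(-32\right) \frac{1}{5}} = - \frac{202}{8 \cdot \frac{1}{5}} = - \frac{202}{\frac{8}{5}} = \left(-202\right) \frac{5}{8} = - \frac{505}{4}$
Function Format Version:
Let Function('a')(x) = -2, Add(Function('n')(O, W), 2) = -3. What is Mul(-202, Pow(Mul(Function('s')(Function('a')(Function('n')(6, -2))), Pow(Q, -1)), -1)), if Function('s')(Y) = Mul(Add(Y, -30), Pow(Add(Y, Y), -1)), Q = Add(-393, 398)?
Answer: Rational(-505, 4) ≈ -126.25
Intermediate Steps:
Function('n')(O, W) = -5 (Function('n')(O, W) = Add(-2, -3) = -5)
Q = 5
Function('s')(Y) = Mul(Rational(1, 2), Pow(Y, -1), Add(-30, Y)) (Function('s')(Y) = Mul(Add(-30, Y), Pow(Mul(2, Y), -1)) = Mul(Add(-30, Y), Mul(Rational(1, 2), Pow(Y, -1))) = Mul(Rational(1, 2), Pow(Y, -1), Add(-30, Y)))
Mul(-202, Pow(Mul(Function('s')(Function('a')(Function('n')(6, -2))), Pow(Q, -1)), -1)) = Mul(-202, Pow(Mul(Mul(Rational(1, 2), Pow(-2, -1), Add(-30, -2)), Pow(5, -1)), -1)) = Mul(-202, Pow(Mul(Mul(Rational(1, 2), Rational(-1, 2), -32), Rational(1, 5)), -1)) = Mul(-202, Pow(Mul(8, Rational(1, 5)), -1)) = Mul(-202, Pow(Rational(8, 5), -1)) = Mul(-202, Rational(5, 8)) = Rational(-505, 4)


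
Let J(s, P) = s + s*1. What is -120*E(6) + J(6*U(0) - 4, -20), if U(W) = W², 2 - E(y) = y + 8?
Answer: 1432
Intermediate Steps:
E(y) = -6 - y (E(y) = 2 - (y + 8) = 2 - (8 + y) = 2 + (-8 - y) = -6 - y)
J(s, P) = 2*s (J(s, P) = s + s = 2*s)
-120*E(6) + J(6*U(0) - 4, -20) = -120*(-6 - 1*6) + 2*(6*0² - 4) = -120*(-6 - 6) + 2*(6*0 - 4) = -120*(-12) + 2*(0 - 4) = 1440 + 2*(-4) = 1440 - 8 = 1432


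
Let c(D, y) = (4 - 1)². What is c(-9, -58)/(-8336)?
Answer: -9/8336 ≈ -0.0010797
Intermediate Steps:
c(D, y) = 9 (c(D, y) = 3² = 9)
c(-9, -58)/(-8336) = 9/(-8336) = 9*(-1/8336) = -9/8336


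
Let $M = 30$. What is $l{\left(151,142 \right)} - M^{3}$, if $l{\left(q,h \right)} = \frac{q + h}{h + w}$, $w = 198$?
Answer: $- \frac{9179707}{340} \approx -26999.0$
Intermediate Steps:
$l{\left(q,h \right)} = \frac{h + q}{198 + h}$ ($l{\left(q,h \right)} = \frac{q + h}{h + 198} = \frac{h + q}{198 + h}$)
$l{\left(151,142 \right)} - M^{3} = \frac{142 + 151}{198 + 142} - 30^{3} = \frac{1}{340} \cdot 293 - 27000 = \frac{293}{340} - 27000 = - \frac{9179707}{340}$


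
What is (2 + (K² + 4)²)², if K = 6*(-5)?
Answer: 667845259524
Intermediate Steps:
K = -30
(2 + (K² + 4)²)² = (2 + ((-30)² + 4)²)² = (2 + (900 + 4)²)² = (2 + 904²)² = (2 + 817216)² = 817218² = 667845259524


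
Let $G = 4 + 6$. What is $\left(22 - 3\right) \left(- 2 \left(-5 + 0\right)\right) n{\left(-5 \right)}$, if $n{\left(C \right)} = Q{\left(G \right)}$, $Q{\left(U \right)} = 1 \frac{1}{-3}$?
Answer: $- \frac{190}{3} \approx -63.333$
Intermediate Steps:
$G = 10$
$Q{\left(U \right)} = - \frac{1}{3}$ ($Q{\left(U \right)} = 1 \left(- \frac{1}{3}\right) = - \frac{1}{3}$)
$n{\left(C \right)} = - \frac{1}{3}$
$\left(22 - 3\right) \left(- 2 \left(-5 + 0\right)\right) n{\left(-5 \right)} = \left(22 - 3\right) \left(- 2 \left(-5 + 0\right)\right) \left(- \frac{1}{3}\right) = \left(22 - 3\right) \left(\left(-2\right) \left(-5\right)\right) \left(- \frac{1}{3}\right) = 19 \cdot 10 \left(- \frac{1}{3}\right) = 190 \left(- \frac{1}{3}\right) = - \frac{190}{3}$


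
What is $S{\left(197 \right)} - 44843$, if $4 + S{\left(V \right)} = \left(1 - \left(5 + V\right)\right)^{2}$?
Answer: $-4446$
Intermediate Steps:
$S{\left(V \right)} = -4 + \left(-4 - V\right)^{2}$ ($S{\left(V \right)} = -4 + \left(1 - \left(5 + V\right)\right)^{2} = -4 + \left(-4 - V\right)^{2}$)
$S{\left(197 \right)} - 44843 = \left(-4 + \left(4 + 197\right)^{2}\right) - 44843 = \left(-4 + 201^{2}\right) - 44843 = \left(-4 + 40401\right) - 44843 = 40397 - 44843 = -4446$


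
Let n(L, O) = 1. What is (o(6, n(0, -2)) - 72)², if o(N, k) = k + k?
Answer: 4900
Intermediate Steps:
o(N, k) = 2*k
(o(6, n(0, -2)) - 72)² = (2*1 - 72)² = (2 - 72)² = (-70)² = 4900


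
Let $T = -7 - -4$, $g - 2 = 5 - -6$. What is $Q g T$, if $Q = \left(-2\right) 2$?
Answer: $156$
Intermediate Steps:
$g = 13$ ($g = 2 + \left(5 - -6\right) = 2 + \left(5 + 6\right) = 2 + 11 = 13$)
$Q = -4$
$T = -3$ ($T = -7 + 4 = -3$)
$Q g T = \left(-4\right) 13 \left(-3\right) = \left(-52\right) \left(-3\right) = 156$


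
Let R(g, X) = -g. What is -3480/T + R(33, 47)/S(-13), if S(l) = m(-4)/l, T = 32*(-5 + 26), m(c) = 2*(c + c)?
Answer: -3583/112 ≈ -31.991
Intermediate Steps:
m(c) = 4*c (m(c) = 2*(2*c) = 4*c)
T = 672 (T = 32*21 = 672)
S(l) = -16/l (S(l) = (4*(-4))/l = -16/l)
-3480/T + R(33, 47)/S(-13) = -3480/672 + (-1*33)/((-16/(-13))) = -3480*1/672 - 33/((-16*(-1/13))) = -145/28 - 33/16/13 = -145/28 - 33*13/16 = -145/28 - 429/16 = -3583/112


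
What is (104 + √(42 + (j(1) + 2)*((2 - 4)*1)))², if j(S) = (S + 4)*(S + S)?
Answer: 10834 + 624*√2 ≈ 11716.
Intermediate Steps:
j(S) = 2*S*(4 + S) (j(S) = (4 + S)*(2*S) = 2*S*(4 + S))
(104 + √(42 + (j(1) + 2)*((2 - 4)*1)))² = (104 + √(42 + (2*1*(4 + 1) + 2)*((2 - 4)*1)))² = (104 + √(42 + (2*1*5 + 2)*(-2*1)))² = (104 + √(42 + (10 + 2)*(-2)))² = (104 + √(42 + 12*(-2)))² = (104 + √(42 - 24))² = (104 + √18)² = (104 + 3*√2)²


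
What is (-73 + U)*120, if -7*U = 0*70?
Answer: -8760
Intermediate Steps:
U = 0 (U = -0*70 = -⅐*0 = 0)
(-73 + U)*120 = (-73 + 0)*120 = -73*120 = -8760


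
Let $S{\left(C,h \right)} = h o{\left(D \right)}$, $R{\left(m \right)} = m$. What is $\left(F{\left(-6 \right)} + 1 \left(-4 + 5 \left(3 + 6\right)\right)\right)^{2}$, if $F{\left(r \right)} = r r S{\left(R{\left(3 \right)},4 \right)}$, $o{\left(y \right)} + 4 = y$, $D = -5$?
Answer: $1575025$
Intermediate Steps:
$o{\left(y \right)} = -4 + y$
$S{\left(C,h \right)} = - 9 h$ ($S{\left(C,h \right)} = h \left(-4 - 5\right) = h \left(-9\right) = - 9 h$)
$F{\left(r \right)} = - 36 r^{2}$ ($F{\left(r \right)} = r r \left(\left(-9\right) 4\right) = r^{2} \left(-36\right) = - 36 r^{2}$)
$\left(F{\left(-6 \right)} + 1 \left(-4 + 5 \left(3 + 6\right)\right)\right)^{2} = \left(- 36 \left(-6\right)^{2} + 1 \left(-4 + 5 \left(3 + 6\right)\right)\right)^{2} = \left(\left(-36\right) 36 + 1 \left(-4 + 5 \cdot 9\right)\right)^{2} = \left(-1296 + 1 \left(-4 + 45\right)\right)^{2} = \left(-1296 + 1 \cdot 41\right)^{2} = \left(-1296 + 41\right)^{2} = \left(-1255\right)^{2} = 1575025$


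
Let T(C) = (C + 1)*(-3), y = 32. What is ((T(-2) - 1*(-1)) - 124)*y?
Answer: -3840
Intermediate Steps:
T(C) = -3 - 3*C (T(C) = (1 + C)*(-3) = -3 - 3*C)
((T(-2) - 1*(-1)) - 124)*y = (((-3 - 3*(-2)) - 1*(-1)) - 124)*32 = (((-3 + 6) + 1) - 124)*32 = ((3 + 1) - 124)*32 = (4 - 124)*32 = -120*32 = -3840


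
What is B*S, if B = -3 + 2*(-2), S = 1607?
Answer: -11249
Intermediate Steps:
B = -7 (B = -3 - 4 = -7)
B*S = -7*1607 = -11249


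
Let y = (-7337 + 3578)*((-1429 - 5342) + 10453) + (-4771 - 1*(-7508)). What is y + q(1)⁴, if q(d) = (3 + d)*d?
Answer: -13837645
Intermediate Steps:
q(d) = d*(3 + d)
y = -13837901 (y = -3759*(-6771 + 10453) + (-4771 + 7508) = -3759*3682 + 2737 = -13840638 + 2737 = -13837901)
y + q(1)⁴ = -13837901 + (1*(3 + 1))⁴ = -13837901 + (1*4)⁴ = -13837901 + 4⁴ = -13837901 + 256 = -13837645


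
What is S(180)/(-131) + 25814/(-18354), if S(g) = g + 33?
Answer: -3645518/1202187 ≈ -3.0324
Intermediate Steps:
S(g) = 33 + g
S(180)/(-131) + 25814/(-18354) = (33 + 180)/(-131) + 25814/(-18354) = 213*(-1/131) + 25814*(-1/18354) = -213/131 - 12907/9177 = -3645518/1202187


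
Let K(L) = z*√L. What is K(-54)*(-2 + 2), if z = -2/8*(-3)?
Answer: 0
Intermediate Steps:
z = ¾ (z = -2*⅛*(-3) = -¼*(-3) = ¾ ≈ 0.75000)
K(L) = 3*√L/4
K(-54)*(-2 + 2) = (3*√(-54)/4)*(-2 + 2) = (3*(3*I*√6)/4)*0 = (9*I*√6/4)*0 = 0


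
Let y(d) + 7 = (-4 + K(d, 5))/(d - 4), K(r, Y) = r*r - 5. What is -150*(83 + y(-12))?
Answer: -81075/8 ≈ -10134.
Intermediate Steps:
K(r, Y) = -5 + r² (K(r, Y) = r² - 5 = -5 + r²)
y(d) = -7 + (-9 + d²)/(-4 + d) (y(d) = -7 + (-4 + (-5 + d²))/(d - 4) = -7 + (-9 + d²)/(-4 + d))
-150*(83 + y(-12)) = -150*(83 + (19 + (-12)² - 7*(-12))/(-4 - 12)) = -150*(83 + (19 + 144 + 84)/(-16)) = -150*(83 - 1/16*247) = -150*(83 - 247/16) = -150*1081/16 = -81075/8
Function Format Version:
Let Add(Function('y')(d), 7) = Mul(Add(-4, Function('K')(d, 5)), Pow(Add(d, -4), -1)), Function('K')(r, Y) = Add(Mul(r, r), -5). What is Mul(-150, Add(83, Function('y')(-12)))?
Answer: Rational(-81075, 8) ≈ -10134.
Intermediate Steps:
Function('K')(r, Y) = Add(-5, Pow(r, 2)) (Function('K')(r, Y) = Add(Pow(r, 2), -5) = Add(-5, Pow(r, 2)))
Function('y')(d) = Add(-7, Mul(Pow(Add(-4, d), -1), Add(-9, Pow(d, 2)))) (Function('y')(d) = Add(-7, Mul(Add(-4, Add(-5, Pow(d, 2))), Pow(Add(d, -4), -1))) = Add(-7, Mul(Add(-9, Pow(d, 2)), Pow(Add(-4, d), -1))) = Add(-7, Mul(Pow(Add(-4, d), -1), Add(-9, Pow(d, 2)))))
Mul(-150, Add(83, Function('y')(-12))) = Mul(-150, Add(83, Mul(Pow(Add(-4, -12), -1), Add(19, Pow(-12, 2), Mul(-7, -12))))) = Mul(-150, Add(83, Mul(Pow(-16, -1), Add(19, 144, 84)))) = Mul(-150, Add(83, Mul(Rational(-1, 16), 247))) = Mul(-150, Add(83, Rational(-247, 16))) = Mul(-150, Rational(1081, 16)) = Rational(-81075, 8)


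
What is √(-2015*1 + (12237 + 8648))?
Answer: √18870 ≈ 137.37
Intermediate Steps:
√(-2015*1 + (12237 + 8648)) = √(-2015 + 20885) = √18870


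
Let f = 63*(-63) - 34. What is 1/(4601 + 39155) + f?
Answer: -175155267/43756 ≈ -4003.0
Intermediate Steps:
f = -4003 (f = -3969 - 34 = -4003)
1/(4601 + 39155) + f = 1/(4601 + 39155) - 4003 = 1/43756 - 4003 = -175155267/43756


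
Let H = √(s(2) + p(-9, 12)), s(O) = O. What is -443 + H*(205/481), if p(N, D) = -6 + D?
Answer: -443 + 410*√2/481 ≈ -441.79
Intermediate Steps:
H = 2*√2 (H = √(2 + (-6 + 12)) = √(2 + 6) = √8 = 2*√2 ≈ 2.8284)
-443 + H*(205/481) = -443 + (2*√2)*(205/481) = -443 + 410*√2/481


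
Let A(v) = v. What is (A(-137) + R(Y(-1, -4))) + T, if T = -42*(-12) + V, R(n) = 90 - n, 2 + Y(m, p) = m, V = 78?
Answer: 538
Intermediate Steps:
Y(m, p) = -2 + m
T = 582 (T = -42*(-12) + 78 = 504 + 78 = 582)
(A(-137) + R(Y(-1, -4))) + T = (-137 + (90 - (-2 - 1))) + 582 = (-137 + (90 - 1*(-3))) + 582 = (-137 + (90 + 3)) + 582 = (-137 + 93) + 582 = -44 + 582 = 538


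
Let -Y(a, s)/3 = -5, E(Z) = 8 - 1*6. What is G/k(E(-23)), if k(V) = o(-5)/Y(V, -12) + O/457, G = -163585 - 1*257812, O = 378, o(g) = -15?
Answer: 192578429/79 ≈ 2.4377e+6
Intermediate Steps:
E(Z) = 2 (E(Z) = 8 - 6 = 2)
Y(a, s) = 15 (Y(a, s) = -3*(-5) = 15)
G = -421397 (G = -163585 - 257812 = -421397)
k(V) = -79/457 (k(V) = -15/15 + 378/457 = -15*1/15 + 378*(1/457) = -1 + 378/457 = -79/457)
G/k(E(-23)) = -421397/(-79/457) = -421397*(-457/79) = 192578429/79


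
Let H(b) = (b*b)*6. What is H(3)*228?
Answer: 12312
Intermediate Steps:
H(b) = 6*b² (H(b) = b²*6 = 6*b²)
H(3)*228 = (6*3²)*228 = (6*9)*228 = 54*228 = 12312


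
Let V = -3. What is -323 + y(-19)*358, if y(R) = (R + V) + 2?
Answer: -7483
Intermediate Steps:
y(R) = -1 + R (y(R) = (R - 3) + 2 = (-3 + R) + 2 = -1 + R)
-323 + y(-19)*358 = -323 + (-1 - 19)*358 = -323 - 20*358 = -323 - 7160 = -7483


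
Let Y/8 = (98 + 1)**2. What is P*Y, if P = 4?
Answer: 313632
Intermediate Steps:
Y = 78408 (Y = 8*(98 + 1)**2 = 8*99**2 = 8*9801 = 78408)
P*Y = 4*78408 = 313632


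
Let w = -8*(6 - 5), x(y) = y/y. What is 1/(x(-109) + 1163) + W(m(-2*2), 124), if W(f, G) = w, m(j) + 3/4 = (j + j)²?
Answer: -9311/1164 ≈ -7.9991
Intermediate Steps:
x(y) = 1
m(j) = -¾ + 4*j² (m(j) = -¾ + (j + j)² = -¾ + (2*j)² = -¾ + 4*j²)
w = -8 ≈ -8.0000
W(f, G) = -8
1/(x(-109) + 1163) + W(m(-2*2), 124) = 1/(1 + 1163) - 8 = 1/1164 - 8 = -9311/1164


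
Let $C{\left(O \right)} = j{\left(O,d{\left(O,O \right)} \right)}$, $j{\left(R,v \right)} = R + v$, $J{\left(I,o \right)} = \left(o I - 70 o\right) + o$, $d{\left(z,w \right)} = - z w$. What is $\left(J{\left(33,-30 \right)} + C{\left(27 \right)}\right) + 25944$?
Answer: $26322$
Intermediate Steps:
$d{\left(z,w \right)} = - w z$
$J{\left(I,o \right)} = - 69 o + I o$ ($J{\left(I,o \right)} = \left(I o - 70 o\right) + o = \left(- 70 o + I o\right) + o = - 69 o + I o$)
$C{\left(O \right)} = O - O^{2}$ ($C{\left(O \right)} = O - O O = O - O^{2}$)
$\left(J{\left(33,-30 \right)} + C{\left(27 \right)}\right) + 25944 = \left(- 30 \left(-69 + 33\right) + 27 \left(1 - 27\right)\right) + 25944 = \left(\left(-30\right) \left(-36\right) + 27 \left(1 - 27\right)\right) + 25944 = \left(1080 + 27 \left(-26\right)\right) + 25944 = \left(1080 - 702\right) + 25944 = 378 + 25944 = 26322$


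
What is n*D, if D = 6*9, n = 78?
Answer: 4212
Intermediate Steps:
D = 54
n*D = 78*54 = 4212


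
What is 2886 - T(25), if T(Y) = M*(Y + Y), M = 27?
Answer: 1536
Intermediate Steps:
T(Y) = 54*Y (T(Y) = 27*(Y + Y) = 27*(2*Y) = 54*Y)
2886 - T(25) = 2886 - 54*25 = 2886 - 1*1350 = 2886 - 1350 = 1536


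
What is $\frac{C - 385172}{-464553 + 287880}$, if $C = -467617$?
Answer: $\frac{40609}{8413} \approx 4.8269$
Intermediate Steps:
$\frac{C - 385172}{-464553 + 287880} = \frac{-467617 - 385172}{-464553 + 287880} = - \frac{852789}{-176673} = \left(-852789\right) \left(- \frac{1}{176673}\right) = \frac{40609}{8413}$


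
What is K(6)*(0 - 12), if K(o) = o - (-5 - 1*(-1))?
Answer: -120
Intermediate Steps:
K(o) = 4 + o (K(o) = o - (-5 + 1) = o - 1*(-4) = o + 4 = 4 + o)
K(6)*(0 - 12) = (4 + 6)*(0 - 12) = 10*(-12) = -120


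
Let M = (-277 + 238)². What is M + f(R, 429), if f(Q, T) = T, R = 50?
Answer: 1950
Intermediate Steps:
M = 1521 (M = (-39)² = 1521)
M + f(R, 429) = 1521 + 429 = 1950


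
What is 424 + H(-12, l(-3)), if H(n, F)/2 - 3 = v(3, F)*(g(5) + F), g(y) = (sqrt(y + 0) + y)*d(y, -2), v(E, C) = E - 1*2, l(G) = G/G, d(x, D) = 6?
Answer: 492 + 12*sqrt(5) ≈ 518.83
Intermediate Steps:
l(G) = 1
v(E, C) = -2 + E (v(E, C) = E - 2 = -2 + E)
g(y) = 6*y + 6*sqrt(y) (g(y) = (sqrt(y + 0) + y)*6 = (sqrt(y) + y)*6 = (y + sqrt(y))*6 = 6*y + 6*sqrt(y))
H(n, F) = 66 + 2*F + 12*sqrt(5) (H(n, F) = 6 + 2*((-2 + 3)*((6*5 + 6*sqrt(5)) + F)) = 6 + 2*(1*((30 + 6*sqrt(5)) + F)) = 6 + 2*(1*(30 + F + 6*sqrt(5))) = 6 + 2*(30 + F + 6*sqrt(5)) = 6 + (60 + 2*F + 12*sqrt(5)) = 66 + 2*F + 12*sqrt(5))
424 + H(-12, l(-3)) = 424 + (66 + 2*1 + 12*sqrt(5)) = 424 + (66 + 2 + 12*sqrt(5)) = 424 + (68 + 12*sqrt(5)) = 492 + 12*sqrt(5)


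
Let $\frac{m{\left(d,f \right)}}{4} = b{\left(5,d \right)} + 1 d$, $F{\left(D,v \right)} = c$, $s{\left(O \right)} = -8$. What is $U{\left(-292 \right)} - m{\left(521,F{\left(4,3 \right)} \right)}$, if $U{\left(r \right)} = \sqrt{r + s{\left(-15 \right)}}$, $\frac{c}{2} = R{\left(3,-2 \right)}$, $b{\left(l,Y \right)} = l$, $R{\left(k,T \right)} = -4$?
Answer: $-2104 + 10 i \sqrt{3} \approx -2104.0 + 17.32 i$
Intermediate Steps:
$c = -8$ ($c = 2 \left(-4\right) = -8$)
$U{\left(r \right)} = \sqrt{-8 + r}$ ($U{\left(r \right)} = \sqrt{r - 8} = \sqrt{-8 + r}$)
$F{\left(D,v \right)} = -8$
$m{\left(d,f \right)} = 20 + 4 d$ ($m{\left(d,f \right)} = 4 \left(5 + 1 d\right) = 4 \left(5 + d\right) = 20 + 4 d$)
$U{\left(-292 \right)} - m{\left(521,F{\left(4,3 \right)} \right)} = \sqrt{-8 - 292} - \left(20 + 4 \cdot 521\right) = \sqrt{-300} - \left(20 + 2084\right) = 10 i \sqrt{3} - 2104 = -2104 + 10 i \sqrt{3}$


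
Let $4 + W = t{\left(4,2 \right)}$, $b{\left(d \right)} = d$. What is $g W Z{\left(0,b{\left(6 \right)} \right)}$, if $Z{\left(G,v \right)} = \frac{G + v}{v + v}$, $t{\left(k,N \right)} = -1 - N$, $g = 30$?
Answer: $-105$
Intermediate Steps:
$Z{\left(G,v \right)} = \frac{G + v}{2 v}$
$W = -7$ ($W = -4 - 3 = -7$)
$g W Z{\left(0,b{\left(6 \right)} \right)} = 30 \left(-7\right) \frac{0 + 6}{2 \cdot 6} = - 210 \cdot \frac{1}{2} \cdot \frac{1}{6} \cdot 6 = \left(-210\right) \frac{1}{2} = -105$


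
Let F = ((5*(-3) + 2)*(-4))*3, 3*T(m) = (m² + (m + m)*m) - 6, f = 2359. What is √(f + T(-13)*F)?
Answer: √28411 ≈ 168.56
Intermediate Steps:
T(m) = -2 + m² (T(m) = ((m² + (m + m)*m) - 6)/3 = ((m² + (2*m)*m) - 6)/3 = ((m² + 2*m²) - 6)/3 = (3*m² - 6)/3 = (-6 + 3*m²)/3 = -2 + m²)
F = 156 (F = ((-15 + 2)*(-4))*3 = -13*(-4)*3 = 52*3 = 156)
√(f + T(-13)*F) = √(2359 + (-2 + (-13)²)*156) = √(2359 + (-2 + 169)*156) = √(2359 + 167*156) = √(2359 + 26052) = √28411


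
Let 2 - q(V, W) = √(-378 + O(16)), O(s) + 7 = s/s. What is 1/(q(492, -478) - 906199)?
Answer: I/(-906197*I + 8*√6) ≈ -1.1035e-6 + 2.3863e-11*I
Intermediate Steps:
O(s) = -6 (O(s) = -7 + s/s = -7 + 1 = -6)
q(V, W) = 2 - 8*I*√6 (q(V, W) = 2 - √(-378 - 6) = 2 - √(-384) = 2 - 8*I*√6)
1/(q(492, -478) - 906199) = 1/((2 - 8*I*√6) - 906199) = 1/(-906197 - 8*I*√6)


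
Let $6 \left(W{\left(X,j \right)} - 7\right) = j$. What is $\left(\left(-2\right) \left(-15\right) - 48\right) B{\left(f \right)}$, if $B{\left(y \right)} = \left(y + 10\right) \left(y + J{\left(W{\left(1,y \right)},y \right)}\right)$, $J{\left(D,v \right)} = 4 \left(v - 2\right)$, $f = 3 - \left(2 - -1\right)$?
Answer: $1440$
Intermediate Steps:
$W{\left(X,j \right)} = 7 + \frac{j}{6}$
$f = 0$ ($f = 3 - \left(2 + 1\right) = 3 - 3 = 0$)
$J{\left(D,v \right)} = -8 + 4 v$ ($J{\left(D,v \right)} = 4 \left(-2 + v\right) = -8 + 4 v$)
$B{\left(y \right)} = \left(-8 + 5 y\right) \left(10 + y\right)$ ($B{\left(y \right)} = \left(y + 10\right) \left(y + \left(-8 + 4 y\right)\right) = \left(10 + y\right) \left(-8 + 5 y\right) = \left(-8 + 5 y\right) \left(10 + y\right)$)
$\left(\left(-2\right) \left(-15\right) - 48\right) B{\left(f \right)} = \left(\left(-2\right) \left(-15\right) - 48\right) \left(-80 + 5 \cdot 0^{2} + 42 \cdot 0\right) = \left(30 - 48\right) \left(-80 + 5 \cdot 0 + 0\right) = - 18 \left(-80 + 0 + 0\right) = \left(-18\right) \left(-80\right) = 1440$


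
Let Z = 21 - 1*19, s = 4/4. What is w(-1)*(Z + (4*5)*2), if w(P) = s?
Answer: 42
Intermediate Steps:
s = 1 (s = 4*(¼) = 1)
w(P) = 1
Z = 2 (Z = 21 - 19 = 2)
w(-1)*(Z + (4*5)*2) = 1*(2 + (4*5)*2) = 1*(2 + 20*2) = 1*(2 + 40) = 1*42 = 42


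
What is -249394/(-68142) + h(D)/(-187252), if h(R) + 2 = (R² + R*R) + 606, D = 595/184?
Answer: 1425647511565/389885628288 ≈ 3.6566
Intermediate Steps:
D = 595/184 (D = 595*(1/184) = 595/184 ≈ 3.2337)
h(R) = 604 + 2*R² (h(R) = -2 + ((R² + R*R) + 606) = -2 + ((R² + R²) + 606) = -2 + (2*R² + 606) = -2 + (606 + 2*R²) = 604 + 2*R²)
-249394/(-68142) + h(D)/(-187252) = -249394/(-68142) + (604 + 2*(595/184)²)/(-187252) = -249394*(-1/68142) + (604 + 2*(354025/33856))*(-1/187252) = 124697/34071 + (604 + 354025/16928)*(-1/187252) = 124697/34071 + (10578537/16928)*(-1/187252) = 124697/34071 - 10578537/3169801856 = 1425647511565/389885628288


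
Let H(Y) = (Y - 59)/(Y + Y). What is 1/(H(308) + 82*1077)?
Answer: 616/54401673 ≈ 1.1323e-5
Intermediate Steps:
H(Y) = (-59 + Y)/(2*Y) (H(Y) = (-59 + Y)/((2*Y)) = (-59 + Y)*(1/(2*Y)) = (-59 + Y)/(2*Y))
1/(H(308) + 82*1077) = 1/((½)*(-59 + 308)/308 + 82*1077) = 1/((½)*(1/308)*249 + 88314) = 1/(249/616 + 88314) = 1/(54401673/616) = 616/54401673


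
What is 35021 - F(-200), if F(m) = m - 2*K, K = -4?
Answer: 35213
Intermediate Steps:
F(m) = 8 + m (F(m) = m - 2*(-4) = m + 8 = 8 + m)
35021 - F(-200) = 35021 - (8 - 200) = 35021 - 1*(-192) = 35021 + 192 = 35213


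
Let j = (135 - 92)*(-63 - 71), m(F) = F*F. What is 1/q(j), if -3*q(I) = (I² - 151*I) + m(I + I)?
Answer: -3/166873282 ≈ -1.7978e-8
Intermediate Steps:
m(F) = F²
j = -5762 (j = 43*(-134) = -5762)
q(I) = -5*I²/3 + 151*I/3 (q(I) = -((I² - 151*I) + (I + I)²)/3 = -((I² - 151*I) + (2*I)²)/3 = -((I² - 151*I) + 4*I²)/3 = -(-151*I + 5*I²)/3 = -5*I²/3 + 151*I/3)
1/q(j) = 1/((⅓)*(-5762)*(151 - 5*(-5762))) = 1/((⅓)*(-5762)*(151 + 28810)) = 1/((⅓)*(-5762)*28961) = 1/(-166873282/3) = -3/166873282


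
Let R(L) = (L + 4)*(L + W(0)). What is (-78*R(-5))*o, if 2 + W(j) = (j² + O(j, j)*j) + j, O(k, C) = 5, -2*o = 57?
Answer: 15561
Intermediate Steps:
o = -57/2 (o = -½*57 = -57/2 ≈ -28.500)
W(j) = -2 + j² + 6*j (W(j) = -2 + ((j² + 5*j) + j) = -2 + (j² + 6*j) = -2 + j² + 6*j)
R(L) = (-2 + L)*(4 + L) (R(L) = (L + 4)*(L + (-2 + 0² + 6*0)) = (4 + L)*(L + (-2 + 0 + 0)) = (4 + L)*(L - 2) = (4 + L)*(-2 + L) = (-2 + L)*(4 + L))
(-78*R(-5))*o = -78*(-8 + (-5)² + 2*(-5))*(-57/2) = -78*(-8 + 25 - 10)*(-57/2) = -78*7*(-57/2) = -546*(-57/2) = 15561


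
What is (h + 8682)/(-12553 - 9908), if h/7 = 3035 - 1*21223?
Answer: 118634/22461 ≈ 5.2818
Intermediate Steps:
h = -127316 (h = 7*(3035 - 1*21223) = 7*(3035 - 21223) = 7*(-18188) = -127316)
(h + 8682)/(-12553 - 9908) = (-127316 + 8682)/(-12553 - 9908) = -118634/(-22461) = -118634*(-1/22461) = 118634/22461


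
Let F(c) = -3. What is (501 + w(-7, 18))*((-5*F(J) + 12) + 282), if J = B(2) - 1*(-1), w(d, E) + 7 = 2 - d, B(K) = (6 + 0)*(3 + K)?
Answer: 155427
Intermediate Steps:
B(K) = 18 + 6*K (B(K) = 6*(3 + K) = 18 + 6*K)
w(d, E) = -5 - d (w(d, E) = -7 + (2 - d) = -5 - d)
J = 31 (J = (18 + 6*2) - 1*(-1) = (18 + 12) + 1 = 30 + 1 = 31)
(501 + w(-7, 18))*((-5*F(J) + 12) + 282) = (501 + (-5 - 1*(-7)))*((-5*(-3) + 12) + 282) = (501 + (-5 + 7))*((15 + 12) + 282) = (501 + 2)*(27 + 282) = 503*309 = 155427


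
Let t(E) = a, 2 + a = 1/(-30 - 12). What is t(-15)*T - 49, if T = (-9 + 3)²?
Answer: -853/7 ≈ -121.86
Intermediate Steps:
a = -85/42 (a = -2 + 1/(-30 - 12) = -2 + 1/(-42) = -2 - 1/42 = -85/42 ≈ -2.0238)
t(E) = -85/42
T = 36 (T = (-6)² = 36)
t(-15)*T - 49 = -85/42*36 - 49 = -510/7 - 49 = -853/7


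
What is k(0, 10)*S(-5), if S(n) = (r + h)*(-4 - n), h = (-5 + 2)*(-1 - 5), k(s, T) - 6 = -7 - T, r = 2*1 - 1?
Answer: -209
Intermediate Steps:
r = 1 (r = 2 - 1 = 1)
k(s, T) = -1 - T (k(s, T) = 6 + (-7 - T) = -1 - T)
h = 18 (h = -3*(-6) = 18)
S(n) = -76 - 19*n (S(n) = (1 + 18)*(-4 - n) = 19*(-4 - n) = -76 - 19*n)
k(0, 10)*S(-5) = (-1 - 1*10)*(-76 - 19*(-5)) = (-1 - 10)*(-76 + 95) = -11*19 = -209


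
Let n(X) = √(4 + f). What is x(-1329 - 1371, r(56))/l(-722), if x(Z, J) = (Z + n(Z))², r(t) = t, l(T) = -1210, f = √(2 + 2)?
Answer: -3645003/605 + 540*√6/121 ≈ -6013.9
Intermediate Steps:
f = 2 (f = √4 = 2)
n(X) = √6 (n(X) = √(4 + 2) = √6)
x(Z, J) = (Z + √6)²
x(-1329 - 1371, r(56))/l(-722) = ((-1329 - 1371) + √6)²/(-1210) = (-2700 + √6)²*(-1/1210) = -(-2700 + √6)²/1210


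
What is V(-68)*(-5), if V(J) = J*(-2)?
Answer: -680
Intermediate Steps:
V(J) = -2*J
V(-68)*(-5) = -2*(-68)*(-5) = 136*(-5) = -680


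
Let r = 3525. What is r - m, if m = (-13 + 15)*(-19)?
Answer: 3563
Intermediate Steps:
m = -38 (m = 2*(-19) = -38)
r - m = 3525 - 1*(-38) = 3525 + 38 = 3563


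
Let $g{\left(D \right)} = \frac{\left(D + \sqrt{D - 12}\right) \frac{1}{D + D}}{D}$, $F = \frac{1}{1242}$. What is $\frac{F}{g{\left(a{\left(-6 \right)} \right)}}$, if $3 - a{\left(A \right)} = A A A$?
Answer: $\frac{389017}{1098342} - \frac{5329 \sqrt{23}}{1098342} \approx 0.33092$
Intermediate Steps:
$a{\left(A \right)} = 3 - A^{3}$ ($a{\left(A \right)} = 3 - A A A = 3 - A^{2} A = 3 - A^{3}$)
$F = \frac{1}{1242} \approx 0.00080515$
$g{\left(D \right)} = \frac{D + \sqrt{-12 + D}}{2 D^{2}}$ ($g{\left(D \right)} = \frac{\left(D + \sqrt{-12 + D}\right) \frac{1}{2 D}}{D} = \frac{\frac{1}{2} \frac{1}{D} \left(D + \sqrt{-12 + D}\right)}{D} = \frac{D + \sqrt{-12 + D}}{2 D^{2}}$)
$\frac{F}{g{\left(a{\left(-6 \right)} \right)}} = \frac{1}{1242 \frac{\left(3 - \left(-6\right)^{3}\right) + \sqrt{-12 + \left(3 - \left(-6\right)^{3}\right)}}{2 \left(3 - \left(-6\right)^{3}\right)^{2}}} = \frac{1}{1242 \frac{\left(3 - -216\right) + \sqrt{-12 + \left(3 - -216\right)}}{2 \left(3 - -216\right)^{2}}} = \frac{1}{1242 \frac{\left(3 + 216\right) + \sqrt{-12 + \left(3 + 216\right)}}{2 \left(3 + 216\right)^{2}}} = \frac{1}{1242 \frac{219 + \sqrt{-12 + 219}}{2 \cdot 47961}} = \frac{1}{1242 \cdot \frac{1}{2} \cdot \frac{1}{47961} \left(219 + \sqrt{207}\right)} = \frac{1}{1242 \cdot \frac{1}{2} \cdot \frac{1}{47961} \left(219 + 3 \sqrt{23}\right)} = \frac{1}{1242 \left(\frac{1}{438} + \frac{\sqrt{23}}{31974}\right)}$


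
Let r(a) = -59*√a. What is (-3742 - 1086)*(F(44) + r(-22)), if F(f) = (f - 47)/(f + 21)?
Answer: 14484/65 + 284852*I*√22 ≈ 222.83 + 1.3361e+6*I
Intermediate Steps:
F(f) = (-47 + f)/(21 + f)
(-3742 - 1086)*(F(44) + r(-22)) = (-3742 - 1086)*((-47 + 44)/(21 + 44) - 59*I*√22) = -4828*(-3/65 - 59*I*√22) = 14484/65 + 284852*I*√22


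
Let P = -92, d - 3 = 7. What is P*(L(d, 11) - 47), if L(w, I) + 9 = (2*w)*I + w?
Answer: -16008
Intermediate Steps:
d = 10 (d = 3 + 7 = 10)
L(w, I) = -9 + w + 2*I*w (L(w, I) = -9 + ((2*w)*I + w) = -9 + (2*I*w + w) = -9 + (w + 2*I*w) = -9 + w + 2*I*w)
P*(L(d, 11) - 47) = -92*((-9 + 10 + 2*11*10) - 47) = -92*((-9 + 10 + 220) - 47) = -92*(221 - 47) = -92*174 = -16008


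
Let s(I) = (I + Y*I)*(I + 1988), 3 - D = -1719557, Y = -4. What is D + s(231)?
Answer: 181793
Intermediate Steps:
D = 1719560 (D = 3 - 1*(-1719557) = 3 + 1719557 = 1719560)
s(I) = -3*I*(1988 + I) (s(I) = (I - 4*I)*(I + 1988) = (-3*I)*(1988 + I) = -3*I*(1988 + I))
D + s(231) = 1719560 + 3*231*(-1988 - 1*231) = 1719560 + 3*231*(-1988 - 231) = 1719560 + 3*231*(-2219) = 1719560 - 1537767 = 181793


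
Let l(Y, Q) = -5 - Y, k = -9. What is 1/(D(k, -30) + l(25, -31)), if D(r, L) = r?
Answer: -1/39 ≈ -0.025641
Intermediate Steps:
1/(D(k, -30) + l(25, -31)) = 1/(-9 + (-5 - 1*25)) = 1/(-9 + (-5 - 25)) = 1/(-9 - 30) = 1/(-39) = -1/39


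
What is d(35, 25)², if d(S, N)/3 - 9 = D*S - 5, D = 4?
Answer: 186624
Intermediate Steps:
d(S, N) = 12 + 12*S (d(S, N) = 27 + 3*(4*S - 5) = 27 + 3*(-5 + 4*S) = 27 + (-15 + 12*S) = 12 + 12*S)
d(35, 25)² = (12 + 12*35)² = (12 + 420)² = 432² = 186624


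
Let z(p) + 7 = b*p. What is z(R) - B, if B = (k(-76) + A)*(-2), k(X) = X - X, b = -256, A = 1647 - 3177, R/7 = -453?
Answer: 808709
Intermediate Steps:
R = -3171 (R = 7*(-453) = -3171)
A = -1530
k(X) = 0
z(p) = -7 - 256*p
B = 3060 (B = (0 - 1530)*(-2) = -1530*(-2) = 3060)
z(R) - B = (-7 - 256*(-3171)) - 1*3060 = (-7 + 811776) - 3060 = 811769 - 3060 = 808709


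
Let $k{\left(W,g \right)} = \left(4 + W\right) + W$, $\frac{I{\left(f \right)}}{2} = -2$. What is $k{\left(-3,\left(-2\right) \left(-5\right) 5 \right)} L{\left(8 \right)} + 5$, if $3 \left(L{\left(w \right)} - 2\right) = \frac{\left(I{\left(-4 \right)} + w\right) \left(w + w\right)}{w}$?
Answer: $- \frac{13}{3} \approx -4.3333$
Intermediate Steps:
$I{\left(f \right)} = -4$ ($I{\left(f \right)} = 2 \left(-2\right) = -4$)
$k{\left(W,g \right)} = 4 + 2 W$
$L{\left(w \right)} = - \frac{2}{3} + \frac{2 w}{3}$ ($L{\left(w \right)} = 2 + \frac{\left(-4 + w\right) \left(w + w\right) \frac{1}{w}}{3} = 2 + \frac{\left(-4 + w\right) 2 w \frac{1}{w}}{3} = 2 + \frac{2 w \left(-4 + w\right) \frac{1}{w}}{3} = 2 + \frac{-8 + 2 w}{3} = 2 + \left(- \frac{8}{3} + \frac{2 w}{3}\right) = - \frac{2}{3} + \frac{2 w}{3}$)
$k{\left(-3,\left(-2\right) \left(-5\right) 5 \right)} L{\left(8 \right)} + 5 = \left(4 + 2 \left(-3\right)\right) \left(- \frac{2}{3} + \frac{2}{3} \cdot 8\right) + 5 = \left(4 - 6\right) \left(- \frac{2}{3} + \frac{16}{3}\right) + 5 = \left(-2\right) \frac{14}{3} + 5 = - \frac{28}{3} + 5 = - \frac{13}{3}$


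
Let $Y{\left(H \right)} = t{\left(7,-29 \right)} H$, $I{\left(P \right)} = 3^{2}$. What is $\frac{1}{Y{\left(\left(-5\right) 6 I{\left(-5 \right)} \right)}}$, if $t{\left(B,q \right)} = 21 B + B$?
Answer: $- \frac{1}{41580} \approx -2.405 \cdot 10^{-5}$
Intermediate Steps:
$t{\left(B,q \right)} = 22 B$
$I{\left(P \right)} = 9$
$Y{\left(H \right)} = 154 H$ ($Y{\left(H \right)} = 22 \cdot 7 H = 154 H$)
$\frac{1}{Y{\left(\left(-5\right) 6 I{\left(-5 \right)} \right)}} = \frac{1}{154 \left(-5\right) 6 \cdot 9} = \frac{1}{154 \left(\left(-30\right) 9\right)} = \frac{1}{154 \left(-270\right)} = \frac{1}{-41580} = - \frac{1}{41580}$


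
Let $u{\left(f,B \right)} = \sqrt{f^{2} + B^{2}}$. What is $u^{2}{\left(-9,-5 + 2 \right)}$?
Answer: $90$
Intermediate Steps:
$u{\left(f,B \right)} = \sqrt{B^{2} + f^{2}}$
$u^{2}{\left(-9,-5 + 2 \right)} = \left(\sqrt{\left(-5 + 2\right)^{2} + \left(-9\right)^{2}}\right)^{2} = \left(\sqrt{\left(-3\right)^{2} + 81}\right)^{2} = \left(\sqrt{9 + 81}\right)^{2} = \left(\sqrt{90}\right)^{2} = \left(3 \sqrt{10}\right)^{2} = 90$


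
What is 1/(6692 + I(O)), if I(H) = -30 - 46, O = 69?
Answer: 1/6616 ≈ 0.00015115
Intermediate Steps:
I(H) = -76
1/(6692 + I(O)) = 1/(6692 - 76) = 1/6616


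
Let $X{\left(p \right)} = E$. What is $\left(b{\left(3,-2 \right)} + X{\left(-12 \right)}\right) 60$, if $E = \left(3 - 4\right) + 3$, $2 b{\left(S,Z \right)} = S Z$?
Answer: $-60$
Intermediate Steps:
$b{\left(S,Z \right)} = \frac{S Z}{2}$
$E = 2$ ($E = -1 + 3 = 2$)
$X{\left(p \right)} = 2$
$\left(b{\left(3,-2 \right)} + X{\left(-12 \right)}\right) 60 = \left(\frac{1}{2} \cdot 3 \left(-2\right) + 2\right) 60 = \left(-3 + 2\right) 60 = \left(-1\right) 60 = -60$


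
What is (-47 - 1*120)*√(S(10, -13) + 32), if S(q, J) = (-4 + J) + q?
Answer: -835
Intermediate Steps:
S(q, J) = -4 + J + q
(-47 - 1*120)*√(S(10, -13) + 32) = (-47 - 1*120)*√((-4 - 13 + 10) + 32) = (-47 - 120)*√(-7 + 32) = -167*√25 = -167*5 = -835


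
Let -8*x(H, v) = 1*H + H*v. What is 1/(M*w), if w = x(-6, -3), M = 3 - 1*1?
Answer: -⅓ ≈ -0.33333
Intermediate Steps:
x(H, v) = -H/8 - H*v/8 (x(H, v) = -(1*H + H*v)/8 = -(H + H*v)/8 = -H/8 - H*v/8)
M = 2 (M = 3 - 1 = 2)
w = -3/2 (w = -⅛*(-6)*(1 - 3) = -⅛*(-6)*(-2) = -3/2 ≈ -1.5000)
1/(M*w) = 1/(2*(-3/2)) = 1/(-3) = -⅓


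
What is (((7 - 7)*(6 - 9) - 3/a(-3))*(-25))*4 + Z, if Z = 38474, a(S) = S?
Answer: 38374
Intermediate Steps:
(((7 - 7)*(6 - 9) - 3/a(-3))*(-25))*4 + Z = (((7 - 7)*(6 - 9) - 3/(-3))*(-25))*4 + 38474 = ((0*(-3) - 3*(-1)/3)*(-25))*4 + 38474 = ((0 - 1*(-1))*(-25))*4 + 38474 = ((0 + 1)*(-25))*4 + 38474 = (1*(-25))*4 + 38474 = -25*4 + 38474 = -100 + 38474 = 38374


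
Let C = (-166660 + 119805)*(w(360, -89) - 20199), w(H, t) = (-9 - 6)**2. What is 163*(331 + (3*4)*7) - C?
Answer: -935814125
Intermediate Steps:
w(H, t) = 225 (w(H, t) = (-15)**2 = 225)
C = 935881770 (C = (-166660 + 119805)*(225 - 20199) = -46855*(-19974) = 935881770)
163*(331 + (3*4)*7) - C = 163*(331 + (3*4)*7) - 1*935881770 = 163*(331 + 12*7) - 935881770 = 163*(331 + 84) - 935881770 = 163*415 - 935881770 = 67645 - 935881770 = -935814125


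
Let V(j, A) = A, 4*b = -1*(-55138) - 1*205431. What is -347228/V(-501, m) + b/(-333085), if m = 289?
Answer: -462582318843/385046260 ≈ -1201.4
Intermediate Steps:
b = -150293/4 (b = (-1*(-55138) - 1*205431)/4 = (55138 - 205431)/4 = (¼)*(-150293) = -150293/4 ≈ -37573.)
-347228/V(-501, m) + b/(-333085) = -347228/289 - 150293/4/(-333085) = -347228*1/289 - 150293/4*(-1/333085) = -347228/289 + 150293/1332340 = -462582318843/385046260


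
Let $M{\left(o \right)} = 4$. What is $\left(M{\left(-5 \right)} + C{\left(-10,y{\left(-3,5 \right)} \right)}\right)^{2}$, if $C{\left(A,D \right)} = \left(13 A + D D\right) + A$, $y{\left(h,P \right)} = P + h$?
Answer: $17424$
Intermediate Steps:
$C{\left(A,D \right)} = D^{2} + 14 A$ ($C{\left(A,D \right)} = \left(13 A + D^{2}\right) + A = \left(D^{2} + 13 A\right) + A = D^{2} + 14 A$)
$\left(M{\left(-5 \right)} + C{\left(-10,y{\left(-3,5 \right)} \right)}\right)^{2} = \left(4 + \left(\left(5 - 3\right)^{2} + 14 \left(-10\right)\right)\right)^{2} = \left(4 - \left(140 - 2^{2}\right)\right)^{2} = \left(4 + \left(4 - 140\right)\right)^{2} = \left(4 - 136\right)^{2} = \left(-132\right)^{2} = 17424$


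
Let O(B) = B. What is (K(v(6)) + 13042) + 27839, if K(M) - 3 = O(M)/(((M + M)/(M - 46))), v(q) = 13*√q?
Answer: 40861 + 13*√6/2 ≈ 40877.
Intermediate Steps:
K(M) = -20 + M/2 (K(M) = 3 + M/(((M + M)/(M - 46))) = 3 + M/(((2*M)/(-46 + M))) = 3 + M/((2*M/(-46 + M))) = 3 + M*((-46 + M)/(2*M)) = 3 + (-23 + M/2) = -20 + M/2)
(K(v(6)) + 13042) + 27839 = ((-20 + (13*√6)/2) + 13042) + 27839 = ((-20 + 13*√6/2) + 13042) + 27839 = (13022 + 13*√6/2) + 27839 = 40861 + 13*√6/2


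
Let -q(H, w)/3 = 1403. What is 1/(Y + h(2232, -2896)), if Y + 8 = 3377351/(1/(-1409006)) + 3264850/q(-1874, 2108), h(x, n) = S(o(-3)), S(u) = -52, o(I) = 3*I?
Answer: -183/870843531781328 ≈ -2.1014e-13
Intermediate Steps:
q(H, w) = -4209 (q(H, w) = -3*1403 = -4209)
h(x, n) = -52
Y = -870843531771812/183 (Y = -8 + (3377351/(1/(-1409006)) + 3264850/(-4209)) = -8 + (3377351/(-1/1409006) + 3264850*(-1/4209)) = -8 + (3377351*(-1409006) - 141950/183) = -8 + (-4758707823106 - 141950/183) = -8 - 870843531770348/183 = -870843531771812/183 ≈ -4.7587e+12)
1/(Y + h(2232, -2896)) = 1/(-870843531771812/183 - 52) = 1/(-870843531781328/183) = -183/870843531781328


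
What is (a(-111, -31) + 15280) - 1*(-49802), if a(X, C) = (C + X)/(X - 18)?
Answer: 8395720/129 ≈ 65083.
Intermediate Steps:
a(X, C) = (C + X)/(-18 + X)
(a(-111, -31) + 15280) - 1*(-49802) = ((-31 - 111)/(-18 - 111) + 15280) - 1*(-49802) = (-142/(-129) + 15280) + 49802 = (-1/129*(-142) + 15280) + 49802 = (142/129 + 15280) + 49802 = 1971262/129 + 49802 = 8395720/129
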